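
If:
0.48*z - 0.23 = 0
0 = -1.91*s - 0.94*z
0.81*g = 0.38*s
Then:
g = -0.11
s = -0.24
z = 0.48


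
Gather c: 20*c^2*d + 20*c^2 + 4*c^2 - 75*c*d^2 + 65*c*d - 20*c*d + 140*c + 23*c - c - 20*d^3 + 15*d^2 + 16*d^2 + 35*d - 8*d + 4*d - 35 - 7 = c^2*(20*d + 24) + c*(-75*d^2 + 45*d + 162) - 20*d^3 + 31*d^2 + 31*d - 42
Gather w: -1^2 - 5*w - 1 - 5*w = -10*w - 2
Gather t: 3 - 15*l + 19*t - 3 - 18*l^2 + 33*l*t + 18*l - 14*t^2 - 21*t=-18*l^2 + 3*l - 14*t^2 + t*(33*l - 2)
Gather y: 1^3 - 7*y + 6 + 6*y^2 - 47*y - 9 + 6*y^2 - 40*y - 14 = 12*y^2 - 94*y - 16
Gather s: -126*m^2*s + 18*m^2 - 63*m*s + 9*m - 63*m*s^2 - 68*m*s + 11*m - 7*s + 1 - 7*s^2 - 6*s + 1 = 18*m^2 + 20*m + s^2*(-63*m - 7) + s*(-126*m^2 - 131*m - 13) + 2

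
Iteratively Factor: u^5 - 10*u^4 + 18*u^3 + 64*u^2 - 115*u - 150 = (u - 5)*(u^4 - 5*u^3 - 7*u^2 + 29*u + 30) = (u - 5)*(u + 2)*(u^3 - 7*u^2 + 7*u + 15) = (u - 5)^2*(u + 2)*(u^2 - 2*u - 3) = (u - 5)^2*(u + 1)*(u + 2)*(u - 3)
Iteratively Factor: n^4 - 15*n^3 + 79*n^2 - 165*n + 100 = (n - 4)*(n^3 - 11*n^2 + 35*n - 25) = (n - 5)*(n - 4)*(n^2 - 6*n + 5) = (n - 5)^2*(n - 4)*(n - 1)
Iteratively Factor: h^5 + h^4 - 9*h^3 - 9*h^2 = (h + 1)*(h^4 - 9*h^2) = h*(h + 1)*(h^3 - 9*h) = h^2*(h + 1)*(h^2 - 9) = h^2*(h - 3)*(h + 1)*(h + 3)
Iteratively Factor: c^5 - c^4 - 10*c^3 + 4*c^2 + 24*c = (c)*(c^4 - c^3 - 10*c^2 + 4*c + 24) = c*(c - 2)*(c^3 + c^2 - 8*c - 12) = c*(c - 3)*(c - 2)*(c^2 + 4*c + 4) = c*(c - 3)*(c - 2)*(c + 2)*(c + 2)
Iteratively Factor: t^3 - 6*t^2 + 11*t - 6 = (t - 3)*(t^2 - 3*t + 2) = (t - 3)*(t - 1)*(t - 2)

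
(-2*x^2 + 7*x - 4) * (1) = -2*x^2 + 7*x - 4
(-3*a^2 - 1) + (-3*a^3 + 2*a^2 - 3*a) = -3*a^3 - a^2 - 3*a - 1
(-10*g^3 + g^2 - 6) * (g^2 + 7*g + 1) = -10*g^5 - 69*g^4 - 3*g^3 - 5*g^2 - 42*g - 6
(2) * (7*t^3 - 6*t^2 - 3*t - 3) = 14*t^3 - 12*t^2 - 6*t - 6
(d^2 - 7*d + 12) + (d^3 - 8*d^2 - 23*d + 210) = d^3 - 7*d^2 - 30*d + 222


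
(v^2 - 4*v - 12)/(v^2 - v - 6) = (v - 6)/(v - 3)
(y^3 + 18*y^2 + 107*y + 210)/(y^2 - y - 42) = (y^2 + 12*y + 35)/(y - 7)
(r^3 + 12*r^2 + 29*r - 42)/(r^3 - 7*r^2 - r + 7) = (r^2 + 13*r + 42)/(r^2 - 6*r - 7)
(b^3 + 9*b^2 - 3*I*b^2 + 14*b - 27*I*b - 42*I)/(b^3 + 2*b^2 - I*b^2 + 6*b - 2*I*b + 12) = (b + 7)/(b + 2*I)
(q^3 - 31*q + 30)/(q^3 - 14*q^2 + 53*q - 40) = (q + 6)/(q - 8)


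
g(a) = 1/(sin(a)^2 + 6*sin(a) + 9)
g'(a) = (-2*sin(a)*cos(a) - 6*cos(a))/(sin(a)^2 + 6*sin(a) + 9)^2 = -2*cos(a)/(sin(a) + 3)^3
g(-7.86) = 0.25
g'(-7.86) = 0.00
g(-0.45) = 0.15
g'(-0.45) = -0.11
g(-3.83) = 0.08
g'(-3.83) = 0.03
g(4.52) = 0.25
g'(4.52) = 0.05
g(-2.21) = 0.21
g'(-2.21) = 0.11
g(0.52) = 0.08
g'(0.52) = -0.04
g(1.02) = 0.07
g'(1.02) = -0.02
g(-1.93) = 0.23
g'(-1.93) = 0.08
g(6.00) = 0.14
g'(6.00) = -0.10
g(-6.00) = 0.09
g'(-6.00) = -0.05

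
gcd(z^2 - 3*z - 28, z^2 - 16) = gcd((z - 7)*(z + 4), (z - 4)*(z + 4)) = z + 4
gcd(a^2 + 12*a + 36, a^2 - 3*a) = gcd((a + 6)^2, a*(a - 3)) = 1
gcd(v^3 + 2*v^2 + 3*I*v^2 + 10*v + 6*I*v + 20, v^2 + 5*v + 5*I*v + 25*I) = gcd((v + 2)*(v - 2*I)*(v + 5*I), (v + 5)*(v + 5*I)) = v + 5*I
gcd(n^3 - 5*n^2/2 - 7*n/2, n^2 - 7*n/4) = n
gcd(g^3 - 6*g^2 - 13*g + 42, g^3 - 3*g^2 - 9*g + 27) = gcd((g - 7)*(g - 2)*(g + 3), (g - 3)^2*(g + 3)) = g + 3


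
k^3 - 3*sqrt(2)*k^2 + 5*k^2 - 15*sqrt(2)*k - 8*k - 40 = (k + 5)*(k - 4*sqrt(2))*(k + sqrt(2))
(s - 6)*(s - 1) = s^2 - 7*s + 6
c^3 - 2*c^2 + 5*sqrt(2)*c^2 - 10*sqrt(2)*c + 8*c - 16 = (c - 2)*(c + sqrt(2))*(c + 4*sqrt(2))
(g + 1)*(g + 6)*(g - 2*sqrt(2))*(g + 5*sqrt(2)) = g^4 + 3*sqrt(2)*g^3 + 7*g^3 - 14*g^2 + 21*sqrt(2)*g^2 - 140*g + 18*sqrt(2)*g - 120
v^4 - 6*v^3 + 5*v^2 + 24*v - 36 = (v - 3)^2*(v - 2)*(v + 2)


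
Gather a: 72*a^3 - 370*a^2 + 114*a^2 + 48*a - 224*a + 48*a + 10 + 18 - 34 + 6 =72*a^3 - 256*a^2 - 128*a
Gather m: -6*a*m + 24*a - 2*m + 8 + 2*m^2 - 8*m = 24*a + 2*m^2 + m*(-6*a - 10) + 8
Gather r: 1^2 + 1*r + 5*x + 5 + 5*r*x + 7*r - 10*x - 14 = r*(5*x + 8) - 5*x - 8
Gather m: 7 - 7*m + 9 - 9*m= 16 - 16*m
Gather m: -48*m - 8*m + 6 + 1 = 7 - 56*m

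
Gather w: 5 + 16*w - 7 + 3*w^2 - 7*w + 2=3*w^2 + 9*w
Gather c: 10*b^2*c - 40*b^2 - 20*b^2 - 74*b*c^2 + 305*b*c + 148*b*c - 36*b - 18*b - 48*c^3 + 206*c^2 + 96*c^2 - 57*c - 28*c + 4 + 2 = -60*b^2 - 54*b - 48*c^3 + c^2*(302 - 74*b) + c*(10*b^2 + 453*b - 85) + 6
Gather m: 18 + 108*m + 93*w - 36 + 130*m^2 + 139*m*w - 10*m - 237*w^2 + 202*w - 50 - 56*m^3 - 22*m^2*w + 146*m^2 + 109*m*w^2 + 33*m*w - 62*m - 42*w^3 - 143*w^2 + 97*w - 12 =-56*m^3 + m^2*(276 - 22*w) + m*(109*w^2 + 172*w + 36) - 42*w^3 - 380*w^2 + 392*w - 80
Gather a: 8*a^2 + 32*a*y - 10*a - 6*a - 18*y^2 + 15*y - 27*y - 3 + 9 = 8*a^2 + a*(32*y - 16) - 18*y^2 - 12*y + 6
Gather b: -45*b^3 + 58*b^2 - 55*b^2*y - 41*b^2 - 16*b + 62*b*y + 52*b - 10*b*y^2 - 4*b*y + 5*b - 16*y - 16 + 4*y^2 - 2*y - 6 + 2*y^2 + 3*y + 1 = -45*b^3 + b^2*(17 - 55*y) + b*(-10*y^2 + 58*y + 41) + 6*y^2 - 15*y - 21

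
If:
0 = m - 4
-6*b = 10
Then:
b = -5/3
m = 4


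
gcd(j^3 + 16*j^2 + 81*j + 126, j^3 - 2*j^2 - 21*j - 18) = j + 3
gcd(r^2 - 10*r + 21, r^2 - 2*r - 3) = r - 3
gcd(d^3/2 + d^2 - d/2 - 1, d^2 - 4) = d + 2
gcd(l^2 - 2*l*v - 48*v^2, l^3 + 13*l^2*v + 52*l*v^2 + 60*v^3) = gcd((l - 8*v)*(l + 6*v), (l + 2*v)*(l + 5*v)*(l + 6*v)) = l + 6*v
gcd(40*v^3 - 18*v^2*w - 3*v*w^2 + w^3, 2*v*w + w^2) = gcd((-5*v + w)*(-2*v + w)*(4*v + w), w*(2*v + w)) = 1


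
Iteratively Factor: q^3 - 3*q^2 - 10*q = (q)*(q^2 - 3*q - 10) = q*(q + 2)*(q - 5)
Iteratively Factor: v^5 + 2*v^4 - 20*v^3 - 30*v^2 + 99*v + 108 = (v - 3)*(v^4 + 5*v^3 - 5*v^2 - 45*v - 36) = (v - 3)*(v + 1)*(v^3 + 4*v^2 - 9*v - 36) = (v - 3)*(v + 1)*(v + 4)*(v^2 - 9) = (v - 3)*(v + 1)*(v + 3)*(v + 4)*(v - 3)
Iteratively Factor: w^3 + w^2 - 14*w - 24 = (w + 3)*(w^2 - 2*w - 8) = (w - 4)*(w + 3)*(w + 2)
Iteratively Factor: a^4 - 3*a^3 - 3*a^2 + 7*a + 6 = (a - 3)*(a^3 - 3*a - 2) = (a - 3)*(a + 1)*(a^2 - a - 2) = (a - 3)*(a + 1)^2*(a - 2)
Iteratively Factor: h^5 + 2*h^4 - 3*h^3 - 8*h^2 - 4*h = (h + 1)*(h^4 + h^3 - 4*h^2 - 4*h) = (h - 2)*(h + 1)*(h^3 + 3*h^2 + 2*h) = h*(h - 2)*(h + 1)*(h^2 + 3*h + 2) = h*(h - 2)*(h + 1)^2*(h + 2)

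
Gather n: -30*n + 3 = 3 - 30*n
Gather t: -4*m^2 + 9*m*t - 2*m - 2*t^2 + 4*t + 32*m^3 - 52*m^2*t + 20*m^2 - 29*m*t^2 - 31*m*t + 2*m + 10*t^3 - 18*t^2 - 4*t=32*m^3 + 16*m^2 + 10*t^3 + t^2*(-29*m - 20) + t*(-52*m^2 - 22*m)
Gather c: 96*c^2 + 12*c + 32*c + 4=96*c^2 + 44*c + 4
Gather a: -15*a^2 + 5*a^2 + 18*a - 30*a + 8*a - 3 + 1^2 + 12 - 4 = -10*a^2 - 4*a + 6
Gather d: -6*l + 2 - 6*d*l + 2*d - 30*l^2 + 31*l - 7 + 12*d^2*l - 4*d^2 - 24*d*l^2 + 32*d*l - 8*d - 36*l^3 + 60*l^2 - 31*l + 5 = d^2*(12*l - 4) + d*(-24*l^2 + 26*l - 6) - 36*l^3 + 30*l^2 - 6*l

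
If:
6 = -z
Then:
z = -6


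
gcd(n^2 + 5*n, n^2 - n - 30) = n + 5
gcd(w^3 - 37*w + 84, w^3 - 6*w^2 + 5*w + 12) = w^2 - 7*w + 12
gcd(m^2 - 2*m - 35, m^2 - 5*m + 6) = 1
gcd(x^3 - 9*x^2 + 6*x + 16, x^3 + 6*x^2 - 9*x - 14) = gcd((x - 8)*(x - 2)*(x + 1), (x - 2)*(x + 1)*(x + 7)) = x^2 - x - 2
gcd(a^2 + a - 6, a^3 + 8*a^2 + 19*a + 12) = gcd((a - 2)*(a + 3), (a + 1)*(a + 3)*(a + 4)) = a + 3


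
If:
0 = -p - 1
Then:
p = -1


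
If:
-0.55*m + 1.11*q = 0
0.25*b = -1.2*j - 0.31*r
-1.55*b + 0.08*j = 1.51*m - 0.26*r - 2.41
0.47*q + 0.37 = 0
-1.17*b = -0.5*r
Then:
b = 4.78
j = -3.88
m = -1.59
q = -0.79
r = 11.18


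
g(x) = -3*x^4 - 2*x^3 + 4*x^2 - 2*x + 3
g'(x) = -12*x^3 - 6*x^2 + 8*x - 2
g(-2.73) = -87.67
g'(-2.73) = 175.60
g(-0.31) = 4.04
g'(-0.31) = -4.70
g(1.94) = -42.92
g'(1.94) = -96.68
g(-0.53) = 5.24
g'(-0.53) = -6.14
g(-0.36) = 4.28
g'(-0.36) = -5.10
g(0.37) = 2.65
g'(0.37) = -0.47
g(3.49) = -485.34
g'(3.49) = -557.26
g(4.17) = -987.93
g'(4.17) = -943.11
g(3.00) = -264.00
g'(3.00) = -356.00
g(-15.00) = -144192.00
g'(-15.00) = 39028.00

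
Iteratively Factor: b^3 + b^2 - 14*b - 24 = (b - 4)*(b^2 + 5*b + 6) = (b - 4)*(b + 3)*(b + 2)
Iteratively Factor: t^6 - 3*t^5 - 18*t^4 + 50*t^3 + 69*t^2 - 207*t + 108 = (t + 3)*(t^5 - 6*t^4 + 50*t^2 - 81*t + 36) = (t - 4)*(t + 3)*(t^4 - 2*t^3 - 8*t^2 + 18*t - 9) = (t - 4)*(t + 3)^2*(t^3 - 5*t^2 + 7*t - 3) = (t - 4)*(t - 3)*(t + 3)^2*(t^2 - 2*t + 1) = (t - 4)*(t - 3)*(t - 1)*(t + 3)^2*(t - 1)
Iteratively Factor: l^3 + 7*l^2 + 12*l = (l + 4)*(l^2 + 3*l) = (l + 3)*(l + 4)*(l)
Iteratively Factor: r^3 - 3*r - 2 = (r + 1)*(r^2 - r - 2) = (r - 2)*(r + 1)*(r + 1)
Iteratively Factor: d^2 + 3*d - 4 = (d + 4)*(d - 1)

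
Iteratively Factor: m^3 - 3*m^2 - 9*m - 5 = (m - 5)*(m^2 + 2*m + 1) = (m - 5)*(m + 1)*(m + 1)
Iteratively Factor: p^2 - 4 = (p - 2)*(p + 2)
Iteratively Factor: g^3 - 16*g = (g)*(g^2 - 16) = g*(g - 4)*(g + 4)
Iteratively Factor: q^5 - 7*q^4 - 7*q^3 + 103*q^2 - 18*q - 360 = (q - 3)*(q^4 - 4*q^3 - 19*q^2 + 46*q + 120) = (q - 5)*(q - 3)*(q^3 + q^2 - 14*q - 24) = (q - 5)*(q - 3)*(q + 2)*(q^2 - q - 12) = (q - 5)*(q - 4)*(q - 3)*(q + 2)*(q + 3)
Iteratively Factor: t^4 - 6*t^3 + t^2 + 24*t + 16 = (t - 4)*(t^3 - 2*t^2 - 7*t - 4) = (t - 4)*(t + 1)*(t^2 - 3*t - 4) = (t - 4)*(t + 1)^2*(t - 4)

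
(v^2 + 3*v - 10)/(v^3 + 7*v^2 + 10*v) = (v - 2)/(v*(v + 2))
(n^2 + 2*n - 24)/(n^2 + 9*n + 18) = (n - 4)/(n + 3)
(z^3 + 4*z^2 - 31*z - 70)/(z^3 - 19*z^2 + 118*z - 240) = (z^2 + 9*z + 14)/(z^2 - 14*z + 48)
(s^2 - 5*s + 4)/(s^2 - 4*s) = (s - 1)/s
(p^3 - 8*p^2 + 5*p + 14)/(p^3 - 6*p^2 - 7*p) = (p - 2)/p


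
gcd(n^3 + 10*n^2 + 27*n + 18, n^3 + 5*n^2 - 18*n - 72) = n^2 + 9*n + 18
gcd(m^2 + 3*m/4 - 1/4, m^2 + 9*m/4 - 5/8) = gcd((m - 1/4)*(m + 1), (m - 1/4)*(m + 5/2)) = m - 1/4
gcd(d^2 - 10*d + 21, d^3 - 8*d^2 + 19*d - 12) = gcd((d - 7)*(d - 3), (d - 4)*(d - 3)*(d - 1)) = d - 3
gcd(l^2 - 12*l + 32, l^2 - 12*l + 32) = l^2 - 12*l + 32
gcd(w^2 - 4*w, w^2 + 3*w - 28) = w - 4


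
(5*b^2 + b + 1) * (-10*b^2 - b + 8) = -50*b^4 - 15*b^3 + 29*b^2 + 7*b + 8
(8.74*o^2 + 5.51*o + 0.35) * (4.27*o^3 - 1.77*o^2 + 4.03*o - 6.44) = 37.3198*o^5 + 8.05789999999999*o^4 + 26.964*o^3 - 34.6998*o^2 - 34.0739*o - 2.254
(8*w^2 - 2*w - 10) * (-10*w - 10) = -80*w^3 - 60*w^2 + 120*w + 100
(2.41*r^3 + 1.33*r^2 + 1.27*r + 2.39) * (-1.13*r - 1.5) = -2.7233*r^4 - 5.1179*r^3 - 3.4301*r^2 - 4.6057*r - 3.585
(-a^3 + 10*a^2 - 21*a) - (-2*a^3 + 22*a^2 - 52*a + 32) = a^3 - 12*a^2 + 31*a - 32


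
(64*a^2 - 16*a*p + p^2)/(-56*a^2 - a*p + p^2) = (-8*a + p)/(7*a + p)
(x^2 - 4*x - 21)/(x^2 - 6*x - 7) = (x + 3)/(x + 1)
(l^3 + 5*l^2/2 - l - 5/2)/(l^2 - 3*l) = (l^3 + 5*l^2/2 - l - 5/2)/(l*(l - 3))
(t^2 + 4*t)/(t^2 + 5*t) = (t + 4)/(t + 5)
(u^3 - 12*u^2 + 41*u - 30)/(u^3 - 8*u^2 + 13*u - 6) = (u - 5)/(u - 1)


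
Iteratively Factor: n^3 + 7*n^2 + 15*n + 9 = (n + 1)*(n^2 + 6*n + 9) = (n + 1)*(n + 3)*(n + 3)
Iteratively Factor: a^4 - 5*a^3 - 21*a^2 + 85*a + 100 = (a - 5)*(a^3 - 21*a - 20) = (a - 5)^2*(a^2 + 5*a + 4) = (a - 5)^2*(a + 1)*(a + 4)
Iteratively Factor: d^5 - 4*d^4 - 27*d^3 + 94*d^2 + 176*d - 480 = (d - 4)*(d^4 - 27*d^2 - 14*d + 120) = (d - 5)*(d - 4)*(d^3 + 5*d^2 - 2*d - 24) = (d - 5)*(d - 4)*(d + 4)*(d^2 + d - 6) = (d - 5)*(d - 4)*(d + 3)*(d + 4)*(d - 2)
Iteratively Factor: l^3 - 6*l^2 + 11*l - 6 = (l - 2)*(l^2 - 4*l + 3) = (l - 3)*(l - 2)*(l - 1)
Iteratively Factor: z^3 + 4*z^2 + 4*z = (z + 2)*(z^2 + 2*z) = (z + 2)^2*(z)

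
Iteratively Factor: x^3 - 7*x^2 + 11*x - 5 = (x - 1)*(x^2 - 6*x + 5) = (x - 1)^2*(x - 5)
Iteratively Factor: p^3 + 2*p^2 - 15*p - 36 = (p + 3)*(p^2 - p - 12) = (p - 4)*(p + 3)*(p + 3)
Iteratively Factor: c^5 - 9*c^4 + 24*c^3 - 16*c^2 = (c - 4)*(c^4 - 5*c^3 + 4*c^2) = (c - 4)*(c - 1)*(c^3 - 4*c^2) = c*(c - 4)*(c - 1)*(c^2 - 4*c) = c*(c - 4)^2*(c - 1)*(c)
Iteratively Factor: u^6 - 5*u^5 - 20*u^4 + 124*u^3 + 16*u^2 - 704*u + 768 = (u + 3)*(u^5 - 8*u^4 + 4*u^3 + 112*u^2 - 320*u + 256) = (u - 2)*(u + 3)*(u^4 - 6*u^3 - 8*u^2 + 96*u - 128) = (u - 4)*(u - 2)*(u + 3)*(u^3 - 2*u^2 - 16*u + 32) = (u - 4)^2*(u - 2)*(u + 3)*(u^2 + 2*u - 8) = (u - 4)^2*(u - 2)*(u + 3)*(u + 4)*(u - 2)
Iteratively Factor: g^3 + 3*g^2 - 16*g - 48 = (g + 3)*(g^2 - 16) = (g - 4)*(g + 3)*(g + 4)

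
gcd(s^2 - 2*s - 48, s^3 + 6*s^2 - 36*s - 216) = s + 6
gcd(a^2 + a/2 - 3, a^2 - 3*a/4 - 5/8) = 1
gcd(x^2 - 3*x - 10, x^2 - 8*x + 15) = x - 5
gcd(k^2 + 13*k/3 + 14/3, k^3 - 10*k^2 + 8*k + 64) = k + 2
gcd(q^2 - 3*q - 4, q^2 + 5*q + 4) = q + 1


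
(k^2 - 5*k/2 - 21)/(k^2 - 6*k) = (k + 7/2)/k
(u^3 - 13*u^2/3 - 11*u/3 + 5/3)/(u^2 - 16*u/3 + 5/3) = u + 1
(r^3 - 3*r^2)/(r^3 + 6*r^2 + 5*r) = r*(r - 3)/(r^2 + 6*r + 5)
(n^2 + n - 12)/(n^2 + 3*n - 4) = (n - 3)/(n - 1)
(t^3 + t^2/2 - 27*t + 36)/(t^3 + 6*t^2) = 1 - 11/(2*t) + 6/t^2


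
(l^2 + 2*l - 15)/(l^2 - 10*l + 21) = (l + 5)/(l - 7)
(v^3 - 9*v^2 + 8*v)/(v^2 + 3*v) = (v^2 - 9*v + 8)/(v + 3)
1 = 1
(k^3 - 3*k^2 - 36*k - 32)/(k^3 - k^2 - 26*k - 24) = (k - 8)/(k - 6)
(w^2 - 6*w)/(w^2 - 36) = w/(w + 6)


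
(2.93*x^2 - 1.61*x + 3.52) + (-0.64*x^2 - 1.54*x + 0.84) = 2.29*x^2 - 3.15*x + 4.36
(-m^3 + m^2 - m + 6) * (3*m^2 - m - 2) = -3*m^5 + 4*m^4 - 2*m^3 + 17*m^2 - 4*m - 12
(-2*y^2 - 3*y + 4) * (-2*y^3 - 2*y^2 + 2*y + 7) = 4*y^5 + 10*y^4 - 6*y^3 - 28*y^2 - 13*y + 28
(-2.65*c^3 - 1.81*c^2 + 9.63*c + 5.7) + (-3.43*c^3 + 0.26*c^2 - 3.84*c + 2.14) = -6.08*c^3 - 1.55*c^2 + 5.79*c + 7.84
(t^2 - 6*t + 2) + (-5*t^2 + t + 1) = -4*t^2 - 5*t + 3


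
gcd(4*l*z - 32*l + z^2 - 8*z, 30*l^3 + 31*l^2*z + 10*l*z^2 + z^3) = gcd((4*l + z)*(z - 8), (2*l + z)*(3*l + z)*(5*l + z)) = 1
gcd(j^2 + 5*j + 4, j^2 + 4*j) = j + 4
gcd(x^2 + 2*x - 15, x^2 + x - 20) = x + 5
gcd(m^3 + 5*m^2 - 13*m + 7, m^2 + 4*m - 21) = m + 7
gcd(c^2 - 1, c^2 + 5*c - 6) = c - 1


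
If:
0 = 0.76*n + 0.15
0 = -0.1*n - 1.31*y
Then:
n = -0.20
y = 0.02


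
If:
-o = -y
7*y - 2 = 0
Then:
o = 2/7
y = 2/7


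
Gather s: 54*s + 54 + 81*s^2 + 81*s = 81*s^2 + 135*s + 54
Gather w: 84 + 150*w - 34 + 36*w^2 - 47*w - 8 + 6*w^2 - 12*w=42*w^2 + 91*w + 42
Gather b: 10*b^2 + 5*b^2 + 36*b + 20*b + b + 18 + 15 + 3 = 15*b^2 + 57*b + 36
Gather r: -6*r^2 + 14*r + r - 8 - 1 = -6*r^2 + 15*r - 9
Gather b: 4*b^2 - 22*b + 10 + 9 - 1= 4*b^2 - 22*b + 18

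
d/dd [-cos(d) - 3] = sin(d)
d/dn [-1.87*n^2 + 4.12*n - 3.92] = 4.12 - 3.74*n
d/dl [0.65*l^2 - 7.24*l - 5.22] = 1.3*l - 7.24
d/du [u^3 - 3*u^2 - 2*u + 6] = 3*u^2 - 6*u - 2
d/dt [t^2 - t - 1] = 2*t - 1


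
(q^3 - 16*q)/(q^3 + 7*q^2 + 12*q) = (q - 4)/(q + 3)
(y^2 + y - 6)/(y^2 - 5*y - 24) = (y - 2)/(y - 8)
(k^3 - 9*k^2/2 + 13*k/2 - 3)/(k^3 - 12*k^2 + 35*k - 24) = (k^2 - 7*k/2 + 3)/(k^2 - 11*k + 24)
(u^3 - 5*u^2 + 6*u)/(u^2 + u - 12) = u*(u - 2)/(u + 4)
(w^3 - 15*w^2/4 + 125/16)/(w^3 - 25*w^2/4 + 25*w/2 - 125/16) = (4*w + 5)/(4*w - 5)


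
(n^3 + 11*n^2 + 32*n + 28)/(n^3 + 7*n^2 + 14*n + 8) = (n^2 + 9*n + 14)/(n^2 + 5*n + 4)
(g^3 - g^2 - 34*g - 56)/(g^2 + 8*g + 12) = (g^2 - 3*g - 28)/(g + 6)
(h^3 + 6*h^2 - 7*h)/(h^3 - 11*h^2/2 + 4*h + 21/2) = 2*h*(h^2 + 6*h - 7)/(2*h^3 - 11*h^2 + 8*h + 21)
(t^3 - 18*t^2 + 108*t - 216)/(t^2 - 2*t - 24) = (t^2 - 12*t + 36)/(t + 4)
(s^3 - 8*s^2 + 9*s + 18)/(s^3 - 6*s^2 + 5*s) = (s^3 - 8*s^2 + 9*s + 18)/(s*(s^2 - 6*s + 5))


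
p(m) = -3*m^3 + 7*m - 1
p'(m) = 7 - 9*m^2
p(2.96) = -58.08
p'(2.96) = -71.85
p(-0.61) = -4.59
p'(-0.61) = 3.65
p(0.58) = 2.47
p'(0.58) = 3.97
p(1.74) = -4.62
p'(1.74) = -20.25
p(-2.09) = 11.76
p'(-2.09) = -32.31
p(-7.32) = 1124.43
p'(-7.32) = -475.24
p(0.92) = 3.10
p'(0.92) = -0.62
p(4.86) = -311.35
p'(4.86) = -205.58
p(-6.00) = 605.00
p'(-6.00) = -317.00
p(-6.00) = 605.00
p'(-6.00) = -317.00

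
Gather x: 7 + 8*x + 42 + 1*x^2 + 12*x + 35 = x^2 + 20*x + 84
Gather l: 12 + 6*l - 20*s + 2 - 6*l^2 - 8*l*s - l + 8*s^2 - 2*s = -6*l^2 + l*(5 - 8*s) + 8*s^2 - 22*s + 14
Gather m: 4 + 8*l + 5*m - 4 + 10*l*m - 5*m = 10*l*m + 8*l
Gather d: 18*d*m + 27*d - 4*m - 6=d*(18*m + 27) - 4*m - 6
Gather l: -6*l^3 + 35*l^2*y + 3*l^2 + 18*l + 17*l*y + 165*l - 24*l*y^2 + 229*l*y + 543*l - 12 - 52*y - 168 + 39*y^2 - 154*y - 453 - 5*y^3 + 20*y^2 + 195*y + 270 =-6*l^3 + l^2*(35*y + 3) + l*(-24*y^2 + 246*y + 726) - 5*y^3 + 59*y^2 - 11*y - 363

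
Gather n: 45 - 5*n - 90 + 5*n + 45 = 0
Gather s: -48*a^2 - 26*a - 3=-48*a^2 - 26*a - 3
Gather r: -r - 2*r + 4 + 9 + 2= 15 - 3*r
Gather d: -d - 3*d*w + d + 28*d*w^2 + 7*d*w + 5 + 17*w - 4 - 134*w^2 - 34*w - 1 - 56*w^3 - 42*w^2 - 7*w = d*(28*w^2 + 4*w) - 56*w^3 - 176*w^2 - 24*w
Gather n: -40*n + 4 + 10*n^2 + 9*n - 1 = 10*n^2 - 31*n + 3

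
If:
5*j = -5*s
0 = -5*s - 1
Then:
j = 1/5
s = -1/5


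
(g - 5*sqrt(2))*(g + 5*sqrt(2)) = g^2 - 50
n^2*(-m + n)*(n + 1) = -m*n^3 - m*n^2 + n^4 + n^3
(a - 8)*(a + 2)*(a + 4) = a^3 - 2*a^2 - 40*a - 64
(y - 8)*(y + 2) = y^2 - 6*y - 16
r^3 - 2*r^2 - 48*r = r*(r - 8)*(r + 6)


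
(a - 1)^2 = a^2 - 2*a + 1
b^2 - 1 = (b - 1)*(b + 1)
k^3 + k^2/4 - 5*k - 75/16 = (k - 5/2)*(k + 5/4)*(k + 3/2)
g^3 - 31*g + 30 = (g - 5)*(g - 1)*(g + 6)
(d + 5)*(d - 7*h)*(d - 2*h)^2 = d^4 - 11*d^3*h + 5*d^3 + 32*d^2*h^2 - 55*d^2*h - 28*d*h^3 + 160*d*h^2 - 140*h^3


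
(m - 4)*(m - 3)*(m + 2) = m^3 - 5*m^2 - 2*m + 24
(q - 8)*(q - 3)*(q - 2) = q^3 - 13*q^2 + 46*q - 48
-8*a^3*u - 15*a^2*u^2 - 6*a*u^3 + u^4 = u*(-8*a + u)*(a + u)^2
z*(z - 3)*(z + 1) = z^3 - 2*z^2 - 3*z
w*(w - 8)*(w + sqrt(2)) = w^3 - 8*w^2 + sqrt(2)*w^2 - 8*sqrt(2)*w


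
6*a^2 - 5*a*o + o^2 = (-3*a + o)*(-2*a + o)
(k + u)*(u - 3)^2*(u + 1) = k*u^3 - 5*k*u^2 + 3*k*u + 9*k + u^4 - 5*u^3 + 3*u^2 + 9*u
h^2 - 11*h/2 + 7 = (h - 7/2)*(h - 2)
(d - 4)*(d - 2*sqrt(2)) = d^2 - 4*d - 2*sqrt(2)*d + 8*sqrt(2)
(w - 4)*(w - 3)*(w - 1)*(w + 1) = w^4 - 7*w^3 + 11*w^2 + 7*w - 12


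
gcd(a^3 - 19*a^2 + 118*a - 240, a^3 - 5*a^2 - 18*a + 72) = a - 6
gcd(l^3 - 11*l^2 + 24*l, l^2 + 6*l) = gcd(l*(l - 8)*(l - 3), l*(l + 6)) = l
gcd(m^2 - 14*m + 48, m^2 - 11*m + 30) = m - 6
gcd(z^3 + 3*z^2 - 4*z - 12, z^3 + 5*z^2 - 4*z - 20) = z^2 - 4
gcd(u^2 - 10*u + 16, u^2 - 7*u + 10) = u - 2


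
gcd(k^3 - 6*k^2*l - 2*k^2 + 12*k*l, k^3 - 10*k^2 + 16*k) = k^2 - 2*k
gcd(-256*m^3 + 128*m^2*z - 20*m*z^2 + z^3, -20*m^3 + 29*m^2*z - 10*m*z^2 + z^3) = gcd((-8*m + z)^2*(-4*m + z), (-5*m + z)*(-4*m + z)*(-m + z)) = -4*m + z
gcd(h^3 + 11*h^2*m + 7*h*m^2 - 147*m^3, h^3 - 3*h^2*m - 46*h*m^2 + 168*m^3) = h + 7*m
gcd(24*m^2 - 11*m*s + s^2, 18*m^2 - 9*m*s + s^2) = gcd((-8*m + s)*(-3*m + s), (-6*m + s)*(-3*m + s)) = -3*m + s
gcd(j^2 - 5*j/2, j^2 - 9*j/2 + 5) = j - 5/2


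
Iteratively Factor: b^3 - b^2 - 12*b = (b)*(b^2 - b - 12) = b*(b - 4)*(b + 3)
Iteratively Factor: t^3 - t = (t + 1)*(t^2 - t) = t*(t + 1)*(t - 1)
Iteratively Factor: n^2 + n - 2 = (n - 1)*(n + 2)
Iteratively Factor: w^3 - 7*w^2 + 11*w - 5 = (w - 5)*(w^2 - 2*w + 1) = (w - 5)*(w - 1)*(w - 1)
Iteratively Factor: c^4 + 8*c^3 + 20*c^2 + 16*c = (c + 2)*(c^3 + 6*c^2 + 8*c) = c*(c + 2)*(c^2 + 6*c + 8) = c*(c + 2)^2*(c + 4)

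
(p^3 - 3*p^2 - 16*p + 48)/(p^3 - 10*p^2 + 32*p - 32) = (p^2 + p - 12)/(p^2 - 6*p + 8)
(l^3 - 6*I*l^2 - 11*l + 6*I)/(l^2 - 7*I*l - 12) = (l^2 - 3*I*l - 2)/(l - 4*I)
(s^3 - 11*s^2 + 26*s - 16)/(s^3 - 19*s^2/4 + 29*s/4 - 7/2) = 4*(s - 8)/(4*s - 7)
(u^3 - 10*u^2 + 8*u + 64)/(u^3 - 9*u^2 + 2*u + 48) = (u - 4)/(u - 3)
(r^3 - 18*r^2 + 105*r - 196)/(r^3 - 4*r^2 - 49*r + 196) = (r - 7)/(r + 7)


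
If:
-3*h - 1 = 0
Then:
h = -1/3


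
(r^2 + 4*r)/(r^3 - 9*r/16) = 16*(r + 4)/(16*r^2 - 9)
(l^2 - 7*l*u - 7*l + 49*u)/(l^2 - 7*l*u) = (l - 7)/l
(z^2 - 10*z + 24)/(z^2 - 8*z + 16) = (z - 6)/(z - 4)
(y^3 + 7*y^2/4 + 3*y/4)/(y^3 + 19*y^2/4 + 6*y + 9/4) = y/(y + 3)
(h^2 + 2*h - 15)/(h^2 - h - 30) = (h - 3)/(h - 6)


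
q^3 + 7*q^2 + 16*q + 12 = (q + 2)^2*(q + 3)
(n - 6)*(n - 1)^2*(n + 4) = n^4 - 4*n^3 - 19*n^2 + 46*n - 24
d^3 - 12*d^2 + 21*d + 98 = (d - 7)^2*(d + 2)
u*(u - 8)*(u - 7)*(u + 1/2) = u^4 - 29*u^3/2 + 97*u^2/2 + 28*u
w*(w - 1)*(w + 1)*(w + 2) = w^4 + 2*w^3 - w^2 - 2*w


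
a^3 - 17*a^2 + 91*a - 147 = (a - 7)^2*(a - 3)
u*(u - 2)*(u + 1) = u^3 - u^2 - 2*u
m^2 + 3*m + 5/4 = (m + 1/2)*(m + 5/2)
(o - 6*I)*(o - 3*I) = o^2 - 9*I*o - 18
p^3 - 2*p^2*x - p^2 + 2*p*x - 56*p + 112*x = (p - 8)*(p + 7)*(p - 2*x)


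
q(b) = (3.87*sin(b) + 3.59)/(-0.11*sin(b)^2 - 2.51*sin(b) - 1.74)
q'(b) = (0.22*sin(b)*cos(b) + 2.51*cos(b))*(3.87*sin(b) + 3.59)/(-0.11*sin(b)^2 - 2.51*sin(b) - 1.74)^2 + 3.87*cos(b)/(-0.11*sin(b)^2 - 2.51*sin(b) - 1.74) = (0.4257*sin(b)^2 + 0.7898*sin(b) + 2.2771)*cos(b)/(0.0121*sin(b)^4 + 0.5522*sin(b)^3 + 6.6829*sin(b)^2 + 8.7348*sin(b) + 3.0276)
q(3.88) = -9.82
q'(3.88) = -142.41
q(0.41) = -1.86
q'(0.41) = 0.32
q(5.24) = 0.71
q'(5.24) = 8.02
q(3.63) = -3.03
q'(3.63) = -5.14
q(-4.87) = -1.71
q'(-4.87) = 0.03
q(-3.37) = -1.93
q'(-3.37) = -0.45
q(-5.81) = -1.84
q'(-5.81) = 0.29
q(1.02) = -1.74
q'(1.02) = 0.11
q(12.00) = -3.56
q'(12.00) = 9.24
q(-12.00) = -1.82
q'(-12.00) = 0.24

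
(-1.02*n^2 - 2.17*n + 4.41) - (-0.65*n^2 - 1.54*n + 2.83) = -0.37*n^2 - 0.63*n + 1.58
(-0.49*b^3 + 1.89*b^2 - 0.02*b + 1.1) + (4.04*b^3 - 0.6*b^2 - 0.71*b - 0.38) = 3.55*b^3 + 1.29*b^2 - 0.73*b + 0.72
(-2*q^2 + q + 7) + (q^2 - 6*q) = -q^2 - 5*q + 7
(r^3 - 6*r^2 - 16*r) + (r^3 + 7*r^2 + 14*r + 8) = 2*r^3 + r^2 - 2*r + 8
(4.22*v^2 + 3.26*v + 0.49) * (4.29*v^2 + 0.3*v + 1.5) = 18.1038*v^4 + 15.2514*v^3 + 9.4101*v^2 + 5.037*v + 0.735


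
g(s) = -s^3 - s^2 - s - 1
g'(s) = -3*s^2 - 2*s - 1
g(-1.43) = 1.31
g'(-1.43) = -4.27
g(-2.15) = 6.47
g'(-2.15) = -10.57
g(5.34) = -187.13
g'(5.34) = -97.23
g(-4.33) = 65.76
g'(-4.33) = -48.59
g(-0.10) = -0.91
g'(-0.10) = -0.83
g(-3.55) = 34.69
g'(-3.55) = -31.71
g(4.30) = -103.30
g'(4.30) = -65.07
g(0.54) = -1.99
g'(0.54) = -2.95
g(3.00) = -40.00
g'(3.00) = -34.00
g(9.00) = -820.00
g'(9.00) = -262.00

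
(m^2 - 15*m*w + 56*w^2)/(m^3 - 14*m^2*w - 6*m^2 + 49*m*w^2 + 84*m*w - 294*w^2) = (-m + 8*w)/(-m^2 + 7*m*w + 6*m - 42*w)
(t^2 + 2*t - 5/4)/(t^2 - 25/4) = (2*t - 1)/(2*t - 5)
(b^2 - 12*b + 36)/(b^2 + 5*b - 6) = (b^2 - 12*b + 36)/(b^2 + 5*b - 6)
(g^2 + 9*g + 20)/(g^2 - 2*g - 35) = (g + 4)/(g - 7)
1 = 1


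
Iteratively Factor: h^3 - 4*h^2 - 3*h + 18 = (h - 3)*(h^2 - h - 6) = (h - 3)*(h + 2)*(h - 3)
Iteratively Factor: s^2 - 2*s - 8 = (s - 4)*(s + 2)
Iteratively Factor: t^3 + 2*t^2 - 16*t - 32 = (t + 2)*(t^2 - 16) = (t - 4)*(t + 2)*(t + 4)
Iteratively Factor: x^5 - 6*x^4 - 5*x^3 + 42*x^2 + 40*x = (x)*(x^4 - 6*x^3 - 5*x^2 + 42*x + 40) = x*(x + 2)*(x^3 - 8*x^2 + 11*x + 20) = x*(x + 1)*(x + 2)*(x^2 - 9*x + 20) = x*(x - 5)*(x + 1)*(x + 2)*(x - 4)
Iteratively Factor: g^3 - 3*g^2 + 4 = (g + 1)*(g^2 - 4*g + 4) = (g - 2)*(g + 1)*(g - 2)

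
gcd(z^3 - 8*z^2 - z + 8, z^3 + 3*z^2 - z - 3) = z^2 - 1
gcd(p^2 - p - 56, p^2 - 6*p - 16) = p - 8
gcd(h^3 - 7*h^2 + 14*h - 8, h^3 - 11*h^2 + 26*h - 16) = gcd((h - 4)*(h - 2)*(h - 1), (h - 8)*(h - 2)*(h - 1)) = h^2 - 3*h + 2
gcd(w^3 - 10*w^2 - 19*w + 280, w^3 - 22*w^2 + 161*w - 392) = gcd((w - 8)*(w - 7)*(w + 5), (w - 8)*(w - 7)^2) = w^2 - 15*w + 56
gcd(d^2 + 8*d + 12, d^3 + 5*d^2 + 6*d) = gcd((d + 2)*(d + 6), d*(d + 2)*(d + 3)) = d + 2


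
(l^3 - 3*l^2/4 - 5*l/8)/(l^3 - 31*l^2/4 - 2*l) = (-8*l^2 + 6*l + 5)/(2*(-4*l^2 + 31*l + 8))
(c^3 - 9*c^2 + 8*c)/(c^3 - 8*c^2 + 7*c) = (c - 8)/(c - 7)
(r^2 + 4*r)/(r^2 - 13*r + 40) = r*(r + 4)/(r^2 - 13*r + 40)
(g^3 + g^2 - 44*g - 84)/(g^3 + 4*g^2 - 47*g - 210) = (g + 2)/(g + 5)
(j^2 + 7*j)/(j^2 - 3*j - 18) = j*(j + 7)/(j^2 - 3*j - 18)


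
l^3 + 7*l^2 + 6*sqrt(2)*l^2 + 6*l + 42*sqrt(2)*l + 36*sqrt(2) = (l + 1)*(l + 6)*(l + 6*sqrt(2))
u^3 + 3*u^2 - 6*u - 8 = (u - 2)*(u + 1)*(u + 4)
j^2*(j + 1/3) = j^3 + j^2/3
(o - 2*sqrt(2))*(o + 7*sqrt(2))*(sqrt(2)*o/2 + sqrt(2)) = sqrt(2)*o^3/2 + sqrt(2)*o^2 + 5*o^2 - 14*sqrt(2)*o + 10*o - 28*sqrt(2)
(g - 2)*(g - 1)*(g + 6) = g^3 + 3*g^2 - 16*g + 12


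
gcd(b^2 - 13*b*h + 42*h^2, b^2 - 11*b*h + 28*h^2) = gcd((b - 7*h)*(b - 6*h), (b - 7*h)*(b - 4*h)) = b - 7*h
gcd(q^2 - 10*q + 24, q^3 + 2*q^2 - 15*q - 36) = q - 4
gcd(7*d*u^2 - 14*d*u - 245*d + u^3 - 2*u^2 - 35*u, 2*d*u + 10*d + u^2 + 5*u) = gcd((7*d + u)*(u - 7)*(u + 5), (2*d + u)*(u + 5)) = u + 5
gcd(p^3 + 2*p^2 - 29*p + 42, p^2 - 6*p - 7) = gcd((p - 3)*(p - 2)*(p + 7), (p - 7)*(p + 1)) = 1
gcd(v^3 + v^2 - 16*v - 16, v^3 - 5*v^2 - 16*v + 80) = v^2 - 16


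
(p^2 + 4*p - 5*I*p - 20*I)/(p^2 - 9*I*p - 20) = (p + 4)/(p - 4*I)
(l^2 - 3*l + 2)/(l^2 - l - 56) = (-l^2 + 3*l - 2)/(-l^2 + l + 56)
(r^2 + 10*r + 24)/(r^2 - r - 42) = (r + 4)/(r - 7)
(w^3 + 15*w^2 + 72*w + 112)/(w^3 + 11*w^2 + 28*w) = (w + 4)/w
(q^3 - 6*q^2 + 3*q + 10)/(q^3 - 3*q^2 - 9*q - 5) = (q - 2)/(q + 1)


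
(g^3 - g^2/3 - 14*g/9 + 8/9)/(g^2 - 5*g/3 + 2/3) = g + 4/3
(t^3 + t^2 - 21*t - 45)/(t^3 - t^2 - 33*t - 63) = (t - 5)/(t - 7)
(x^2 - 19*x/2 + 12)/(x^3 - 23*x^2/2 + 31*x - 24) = 1/(x - 2)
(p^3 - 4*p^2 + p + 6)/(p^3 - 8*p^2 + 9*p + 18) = (p - 2)/(p - 6)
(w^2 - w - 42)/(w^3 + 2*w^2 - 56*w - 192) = (w - 7)/(w^2 - 4*w - 32)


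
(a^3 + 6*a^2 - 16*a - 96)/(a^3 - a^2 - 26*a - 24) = (a^2 + 2*a - 24)/(a^2 - 5*a - 6)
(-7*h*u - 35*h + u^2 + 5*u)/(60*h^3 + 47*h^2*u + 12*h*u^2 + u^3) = (-7*h*u - 35*h + u^2 + 5*u)/(60*h^3 + 47*h^2*u + 12*h*u^2 + u^3)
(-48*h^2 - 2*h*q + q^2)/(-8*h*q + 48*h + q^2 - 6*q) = (6*h + q)/(q - 6)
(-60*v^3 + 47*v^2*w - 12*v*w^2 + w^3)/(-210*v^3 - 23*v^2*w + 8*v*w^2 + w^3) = (12*v^2 - 7*v*w + w^2)/(42*v^2 + 13*v*w + w^2)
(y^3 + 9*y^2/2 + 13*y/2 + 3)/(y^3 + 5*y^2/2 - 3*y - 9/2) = (2*y^2 + 7*y + 6)/(2*y^2 + 3*y - 9)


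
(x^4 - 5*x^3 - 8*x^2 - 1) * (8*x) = 8*x^5 - 40*x^4 - 64*x^3 - 8*x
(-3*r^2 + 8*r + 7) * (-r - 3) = 3*r^3 + r^2 - 31*r - 21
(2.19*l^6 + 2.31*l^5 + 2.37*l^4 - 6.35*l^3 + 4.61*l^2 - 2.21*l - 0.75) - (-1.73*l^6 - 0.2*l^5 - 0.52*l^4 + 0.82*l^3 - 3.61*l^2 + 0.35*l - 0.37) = 3.92*l^6 + 2.51*l^5 + 2.89*l^4 - 7.17*l^3 + 8.22*l^2 - 2.56*l - 0.38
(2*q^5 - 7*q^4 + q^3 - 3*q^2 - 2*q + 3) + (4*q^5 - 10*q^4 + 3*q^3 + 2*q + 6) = 6*q^5 - 17*q^4 + 4*q^3 - 3*q^2 + 9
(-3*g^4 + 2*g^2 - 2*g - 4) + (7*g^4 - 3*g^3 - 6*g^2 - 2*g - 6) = 4*g^4 - 3*g^3 - 4*g^2 - 4*g - 10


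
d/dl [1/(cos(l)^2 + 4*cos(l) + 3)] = 2*(cos(l) + 2)*sin(l)/(cos(l)^2 + 4*cos(l) + 3)^2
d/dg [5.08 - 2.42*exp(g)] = -2.42*exp(g)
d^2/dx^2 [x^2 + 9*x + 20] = 2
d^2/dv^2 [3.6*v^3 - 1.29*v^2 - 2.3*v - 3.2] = 21.6*v - 2.58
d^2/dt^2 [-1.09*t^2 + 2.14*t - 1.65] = -2.18000000000000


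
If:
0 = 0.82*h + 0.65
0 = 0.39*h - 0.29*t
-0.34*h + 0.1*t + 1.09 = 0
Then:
No Solution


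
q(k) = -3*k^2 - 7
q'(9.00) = -54.00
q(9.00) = -250.00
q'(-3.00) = 18.00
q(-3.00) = -34.00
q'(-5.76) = 34.56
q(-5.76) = -106.53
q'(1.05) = -6.30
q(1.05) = -10.31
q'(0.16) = -0.96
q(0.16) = -7.08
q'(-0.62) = 3.72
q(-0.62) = -8.15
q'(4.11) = -24.66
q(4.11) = -57.68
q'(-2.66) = 15.96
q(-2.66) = -28.23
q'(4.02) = -24.12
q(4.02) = -55.48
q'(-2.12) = 12.72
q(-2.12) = -20.48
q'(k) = -6*k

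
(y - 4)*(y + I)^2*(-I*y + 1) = -I*y^4 + 3*y^3 + 4*I*y^3 - 12*y^2 + 3*I*y^2 - y - 12*I*y + 4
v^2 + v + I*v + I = (v + 1)*(v + I)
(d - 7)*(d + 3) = d^2 - 4*d - 21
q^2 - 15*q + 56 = (q - 8)*(q - 7)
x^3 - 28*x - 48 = (x - 6)*(x + 2)*(x + 4)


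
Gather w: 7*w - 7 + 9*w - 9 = 16*w - 16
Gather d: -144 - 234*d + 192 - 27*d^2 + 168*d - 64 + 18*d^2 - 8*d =-9*d^2 - 74*d - 16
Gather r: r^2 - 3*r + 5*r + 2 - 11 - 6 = r^2 + 2*r - 15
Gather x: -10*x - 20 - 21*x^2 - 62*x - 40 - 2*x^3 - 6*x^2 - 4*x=-2*x^3 - 27*x^2 - 76*x - 60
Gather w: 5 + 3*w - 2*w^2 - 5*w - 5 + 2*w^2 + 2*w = 0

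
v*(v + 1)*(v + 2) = v^3 + 3*v^2 + 2*v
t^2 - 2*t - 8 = (t - 4)*(t + 2)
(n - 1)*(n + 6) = n^2 + 5*n - 6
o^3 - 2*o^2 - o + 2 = (o - 2)*(o - 1)*(o + 1)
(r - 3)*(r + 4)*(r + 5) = r^3 + 6*r^2 - 7*r - 60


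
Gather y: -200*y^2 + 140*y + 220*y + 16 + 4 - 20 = -200*y^2 + 360*y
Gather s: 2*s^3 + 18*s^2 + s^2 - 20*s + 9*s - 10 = 2*s^3 + 19*s^2 - 11*s - 10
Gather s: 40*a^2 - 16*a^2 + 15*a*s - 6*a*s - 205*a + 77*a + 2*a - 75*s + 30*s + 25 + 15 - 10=24*a^2 - 126*a + s*(9*a - 45) + 30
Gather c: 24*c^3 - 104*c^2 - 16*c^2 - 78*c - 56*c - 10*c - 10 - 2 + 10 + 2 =24*c^3 - 120*c^2 - 144*c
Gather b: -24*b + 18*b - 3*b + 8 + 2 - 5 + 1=6 - 9*b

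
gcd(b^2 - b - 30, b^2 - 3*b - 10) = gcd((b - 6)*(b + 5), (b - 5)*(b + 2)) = 1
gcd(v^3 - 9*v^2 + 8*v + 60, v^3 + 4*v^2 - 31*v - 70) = v^2 - 3*v - 10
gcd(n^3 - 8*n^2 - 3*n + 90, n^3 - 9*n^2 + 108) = n^2 - 3*n - 18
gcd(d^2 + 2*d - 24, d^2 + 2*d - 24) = d^2 + 2*d - 24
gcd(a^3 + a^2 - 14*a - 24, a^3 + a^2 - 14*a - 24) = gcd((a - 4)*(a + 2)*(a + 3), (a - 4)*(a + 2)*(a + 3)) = a^3 + a^2 - 14*a - 24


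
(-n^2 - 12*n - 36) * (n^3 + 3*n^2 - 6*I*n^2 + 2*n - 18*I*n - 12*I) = -n^5 - 15*n^4 + 6*I*n^4 - 74*n^3 + 90*I*n^3 - 132*n^2 + 444*I*n^2 - 72*n + 792*I*n + 432*I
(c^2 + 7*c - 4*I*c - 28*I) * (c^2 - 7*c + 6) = c^4 - 4*I*c^3 - 43*c^2 + 42*c + 172*I*c - 168*I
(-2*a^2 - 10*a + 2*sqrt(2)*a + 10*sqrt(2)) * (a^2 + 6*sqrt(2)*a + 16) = -2*a^4 - 10*sqrt(2)*a^3 - 10*a^3 - 50*sqrt(2)*a^2 - 8*a^2 - 40*a + 32*sqrt(2)*a + 160*sqrt(2)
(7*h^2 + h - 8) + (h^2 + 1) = 8*h^2 + h - 7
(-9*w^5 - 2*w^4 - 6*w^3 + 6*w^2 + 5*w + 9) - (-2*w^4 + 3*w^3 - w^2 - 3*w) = -9*w^5 - 9*w^3 + 7*w^2 + 8*w + 9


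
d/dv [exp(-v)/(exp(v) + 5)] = (-2*exp(v) - 5)*exp(-v)/(exp(2*v) + 10*exp(v) + 25)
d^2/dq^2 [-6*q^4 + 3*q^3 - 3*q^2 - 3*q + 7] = -72*q^2 + 18*q - 6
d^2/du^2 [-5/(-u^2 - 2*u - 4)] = 10*(-u^2 - 2*u + 4*(u + 1)^2 - 4)/(u^2 + 2*u + 4)^3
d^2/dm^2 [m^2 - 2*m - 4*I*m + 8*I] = 2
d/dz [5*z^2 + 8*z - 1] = 10*z + 8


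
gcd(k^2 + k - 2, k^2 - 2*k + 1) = k - 1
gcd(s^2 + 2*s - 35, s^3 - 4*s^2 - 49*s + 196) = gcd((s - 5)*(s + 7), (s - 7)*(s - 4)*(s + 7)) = s + 7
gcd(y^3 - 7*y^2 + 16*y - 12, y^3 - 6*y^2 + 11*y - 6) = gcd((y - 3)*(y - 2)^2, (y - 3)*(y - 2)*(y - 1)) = y^2 - 5*y + 6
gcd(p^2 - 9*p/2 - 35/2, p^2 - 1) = 1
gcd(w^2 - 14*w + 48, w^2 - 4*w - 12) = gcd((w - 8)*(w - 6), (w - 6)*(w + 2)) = w - 6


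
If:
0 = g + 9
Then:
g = -9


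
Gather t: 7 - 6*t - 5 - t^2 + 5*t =-t^2 - t + 2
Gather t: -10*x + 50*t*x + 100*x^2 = 50*t*x + 100*x^2 - 10*x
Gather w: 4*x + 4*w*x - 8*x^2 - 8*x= 4*w*x - 8*x^2 - 4*x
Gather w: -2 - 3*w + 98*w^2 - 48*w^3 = -48*w^3 + 98*w^2 - 3*w - 2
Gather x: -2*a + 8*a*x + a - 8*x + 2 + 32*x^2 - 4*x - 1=-a + 32*x^2 + x*(8*a - 12) + 1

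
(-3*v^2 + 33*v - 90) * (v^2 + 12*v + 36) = -3*v^4 - 3*v^3 + 198*v^2 + 108*v - 3240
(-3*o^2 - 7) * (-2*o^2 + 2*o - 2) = 6*o^4 - 6*o^3 + 20*o^2 - 14*o + 14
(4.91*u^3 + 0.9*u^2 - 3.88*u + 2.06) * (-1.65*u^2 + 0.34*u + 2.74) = -8.1015*u^5 + 0.1844*u^4 + 20.1614*u^3 - 2.2522*u^2 - 9.9308*u + 5.6444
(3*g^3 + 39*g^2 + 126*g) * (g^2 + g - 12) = 3*g^5 + 42*g^4 + 129*g^3 - 342*g^2 - 1512*g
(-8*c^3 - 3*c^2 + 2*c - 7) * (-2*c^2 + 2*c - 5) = 16*c^5 - 10*c^4 + 30*c^3 + 33*c^2 - 24*c + 35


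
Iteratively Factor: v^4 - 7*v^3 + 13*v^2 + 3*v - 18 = (v - 2)*(v^3 - 5*v^2 + 3*v + 9) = (v - 3)*(v - 2)*(v^2 - 2*v - 3) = (v - 3)*(v - 2)*(v + 1)*(v - 3)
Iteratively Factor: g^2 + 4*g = (g + 4)*(g)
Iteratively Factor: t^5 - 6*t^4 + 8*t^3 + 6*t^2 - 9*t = (t - 3)*(t^4 - 3*t^3 - t^2 + 3*t) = t*(t - 3)*(t^3 - 3*t^2 - t + 3) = t*(t - 3)*(t - 1)*(t^2 - 2*t - 3) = t*(t - 3)^2*(t - 1)*(t + 1)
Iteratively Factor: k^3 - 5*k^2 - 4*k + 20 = (k - 5)*(k^2 - 4) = (k - 5)*(k - 2)*(k + 2)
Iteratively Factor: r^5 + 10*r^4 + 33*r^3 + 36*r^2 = (r + 3)*(r^4 + 7*r^3 + 12*r^2) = (r + 3)^2*(r^3 + 4*r^2) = (r + 3)^2*(r + 4)*(r^2) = r*(r + 3)^2*(r + 4)*(r)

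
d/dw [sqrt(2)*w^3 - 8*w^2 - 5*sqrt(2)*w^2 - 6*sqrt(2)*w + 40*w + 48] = 3*sqrt(2)*w^2 - 16*w - 10*sqrt(2)*w - 6*sqrt(2) + 40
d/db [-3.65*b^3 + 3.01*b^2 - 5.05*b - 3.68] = -10.95*b^2 + 6.02*b - 5.05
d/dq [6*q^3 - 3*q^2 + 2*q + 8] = 18*q^2 - 6*q + 2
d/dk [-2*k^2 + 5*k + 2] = 5 - 4*k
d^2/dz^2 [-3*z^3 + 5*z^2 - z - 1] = 10 - 18*z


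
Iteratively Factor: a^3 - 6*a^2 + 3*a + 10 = (a + 1)*(a^2 - 7*a + 10) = (a - 5)*(a + 1)*(a - 2)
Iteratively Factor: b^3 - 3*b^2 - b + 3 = (b + 1)*(b^2 - 4*b + 3) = (b - 1)*(b + 1)*(b - 3)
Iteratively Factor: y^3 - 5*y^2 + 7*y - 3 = (y - 3)*(y^2 - 2*y + 1) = (y - 3)*(y - 1)*(y - 1)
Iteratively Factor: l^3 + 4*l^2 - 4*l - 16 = (l - 2)*(l^2 + 6*l + 8) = (l - 2)*(l + 4)*(l + 2)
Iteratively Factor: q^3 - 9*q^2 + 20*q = (q)*(q^2 - 9*q + 20) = q*(q - 4)*(q - 5)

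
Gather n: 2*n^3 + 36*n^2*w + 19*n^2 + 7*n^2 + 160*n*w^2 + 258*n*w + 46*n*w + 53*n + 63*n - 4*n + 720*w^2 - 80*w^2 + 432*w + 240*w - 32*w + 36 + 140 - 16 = 2*n^3 + n^2*(36*w + 26) + n*(160*w^2 + 304*w + 112) + 640*w^2 + 640*w + 160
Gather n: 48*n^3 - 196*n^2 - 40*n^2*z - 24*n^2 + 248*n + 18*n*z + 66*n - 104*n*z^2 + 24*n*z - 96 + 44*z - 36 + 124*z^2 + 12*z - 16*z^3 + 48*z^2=48*n^3 + n^2*(-40*z - 220) + n*(-104*z^2 + 42*z + 314) - 16*z^3 + 172*z^2 + 56*z - 132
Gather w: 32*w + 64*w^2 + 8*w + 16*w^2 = 80*w^2 + 40*w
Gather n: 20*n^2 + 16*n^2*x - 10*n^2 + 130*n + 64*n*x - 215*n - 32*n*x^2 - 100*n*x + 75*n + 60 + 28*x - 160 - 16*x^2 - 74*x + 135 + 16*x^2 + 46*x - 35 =n^2*(16*x + 10) + n*(-32*x^2 - 36*x - 10)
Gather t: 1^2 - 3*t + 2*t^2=2*t^2 - 3*t + 1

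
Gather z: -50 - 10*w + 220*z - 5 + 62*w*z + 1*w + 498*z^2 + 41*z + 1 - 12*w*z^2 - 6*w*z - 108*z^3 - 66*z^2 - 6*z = -9*w - 108*z^3 + z^2*(432 - 12*w) + z*(56*w + 255) - 54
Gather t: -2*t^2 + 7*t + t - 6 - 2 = -2*t^2 + 8*t - 8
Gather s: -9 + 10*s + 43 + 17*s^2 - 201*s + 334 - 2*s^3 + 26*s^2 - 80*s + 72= -2*s^3 + 43*s^2 - 271*s + 440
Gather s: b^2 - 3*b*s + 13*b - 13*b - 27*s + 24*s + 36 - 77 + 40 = b^2 + s*(-3*b - 3) - 1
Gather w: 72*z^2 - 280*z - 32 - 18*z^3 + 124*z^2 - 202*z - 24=-18*z^3 + 196*z^2 - 482*z - 56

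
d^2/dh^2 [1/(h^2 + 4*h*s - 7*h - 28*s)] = 2*(-h^2 - 4*h*s + 7*h + 28*s + (2*h + 4*s - 7)^2)/(h^2 + 4*h*s - 7*h - 28*s)^3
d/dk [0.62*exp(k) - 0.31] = 0.62*exp(k)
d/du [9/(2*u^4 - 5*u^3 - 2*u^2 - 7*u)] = 9*(-8*u^3 + 15*u^2 + 4*u + 7)/(u^2*(-2*u^3 + 5*u^2 + 2*u + 7)^2)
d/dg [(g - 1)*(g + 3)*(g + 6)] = 3*g^2 + 16*g + 9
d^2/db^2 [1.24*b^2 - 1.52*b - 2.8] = 2.48000000000000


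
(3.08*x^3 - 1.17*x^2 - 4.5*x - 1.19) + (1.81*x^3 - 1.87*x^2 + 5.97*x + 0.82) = 4.89*x^3 - 3.04*x^2 + 1.47*x - 0.37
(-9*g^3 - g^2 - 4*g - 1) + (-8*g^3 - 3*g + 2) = -17*g^3 - g^2 - 7*g + 1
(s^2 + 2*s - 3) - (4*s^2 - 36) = -3*s^2 + 2*s + 33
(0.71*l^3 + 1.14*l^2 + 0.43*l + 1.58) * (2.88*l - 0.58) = 2.0448*l^4 + 2.8714*l^3 + 0.5772*l^2 + 4.301*l - 0.9164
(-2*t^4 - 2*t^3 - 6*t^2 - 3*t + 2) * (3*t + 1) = -6*t^5 - 8*t^4 - 20*t^3 - 15*t^2 + 3*t + 2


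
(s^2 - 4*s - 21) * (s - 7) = s^3 - 11*s^2 + 7*s + 147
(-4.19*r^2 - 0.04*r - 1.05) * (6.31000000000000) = -26.4389*r^2 - 0.2524*r - 6.6255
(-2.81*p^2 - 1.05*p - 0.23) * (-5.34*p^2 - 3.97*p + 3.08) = 15.0054*p^4 + 16.7627*p^3 - 3.2581*p^2 - 2.3209*p - 0.7084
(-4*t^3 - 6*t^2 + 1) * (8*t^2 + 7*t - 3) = -32*t^5 - 76*t^4 - 30*t^3 + 26*t^2 + 7*t - 3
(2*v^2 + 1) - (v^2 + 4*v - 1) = v^2 - 4*v + 2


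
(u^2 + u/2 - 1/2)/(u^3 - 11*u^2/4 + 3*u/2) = 2*(2*u^2 + u - 1)/(u*(4*u^2 - 11*u + 6))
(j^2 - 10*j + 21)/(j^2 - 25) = (j^2 - 10*j + 21)/(j^2 - 25)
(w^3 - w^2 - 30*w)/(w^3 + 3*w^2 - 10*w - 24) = w*(w^2 - w - 30)/(w^3 + 3*w^2 - 10*w - 24)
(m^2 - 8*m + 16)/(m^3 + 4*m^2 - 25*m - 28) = (m - 4)/(m^2 + 8*m + 7)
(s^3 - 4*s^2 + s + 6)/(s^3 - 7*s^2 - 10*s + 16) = (s^3 - 4*s^2 + s + 6)/(s^3 - 7*s^2 - 10*s + 16)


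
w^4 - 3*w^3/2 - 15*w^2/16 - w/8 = w*(w - 2)*(w + 1/4)^2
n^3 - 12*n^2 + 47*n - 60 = (n - 5)*(n - 4)*(n - 3)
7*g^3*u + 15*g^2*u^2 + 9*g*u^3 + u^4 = u*(g + u)^2*(7*g + u)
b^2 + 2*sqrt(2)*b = b*(b + 2*sqrt(2))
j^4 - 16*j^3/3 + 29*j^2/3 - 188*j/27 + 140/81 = (j - 7/3)*(j - 5/3)*(j - 2/3)^2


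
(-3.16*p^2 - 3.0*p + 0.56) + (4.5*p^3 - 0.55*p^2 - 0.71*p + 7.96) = 4.5*p^3 - 3.71*p^2 - 3.71*p + 8.52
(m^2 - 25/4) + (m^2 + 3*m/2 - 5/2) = 2*m^2 + 3*m/2 - 35/4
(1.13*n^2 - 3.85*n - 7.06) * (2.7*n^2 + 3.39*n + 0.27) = 3.051*n^4 - 6.5643*n^3 - 31.8084*n^2 - 24.9729*n - 1.9062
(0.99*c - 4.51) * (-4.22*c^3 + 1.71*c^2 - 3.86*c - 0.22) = -4.1778*c^4 + 20.7251*c^3 - 11.5335*c^2 + 17.1908*c + 0.9922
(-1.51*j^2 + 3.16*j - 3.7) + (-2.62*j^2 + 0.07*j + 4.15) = -4.13*j^2 + 3.23*j + 0.45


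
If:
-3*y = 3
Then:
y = -1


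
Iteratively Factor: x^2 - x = (x)*(x - 1)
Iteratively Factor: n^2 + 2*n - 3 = (n - 1)*(n + 3)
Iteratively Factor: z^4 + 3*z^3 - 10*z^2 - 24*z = (z + 2)*(z^3 + z^2 - 12*z) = (z - 3)*(z + 2)*(z^2 + 4*z) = z*(z - 3)*(z + 2)*(z + 4)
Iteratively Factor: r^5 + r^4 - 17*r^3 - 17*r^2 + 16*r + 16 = (r - 4)*(r^4 + 5*r^3 + 3*r^2 - 5*r - 4) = (r - 4)*(r + 1)*(r^3 + 4*r^2 - r - 4) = (r - 4)*(r - 1)*(r + 1)*(r^2 + 5*r + 4) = (r - 4)*(r - 1)*(r + 1)*(r + 4)*(r + 1)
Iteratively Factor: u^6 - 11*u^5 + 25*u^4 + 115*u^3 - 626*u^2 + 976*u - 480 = (u - 1)*(u^5 - 10*u^4 + 15*u^3 + 130*u^2 - 496*u + 480) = (u - 3)*(u - 1)*(u^4 - 7*u^3 - 6*u^2 + 112*u - 160) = (u - 3)*(u - 1)*(u + 4)*(u^3 - 11*u^2 + 38*u - 40) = (u - 4)*(u - 3)*(u - 1)*(u + 4)*(u^2 - 7*u + 10) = (u - 5)*(u - 4)*(u - 3)*(u - 1)*(u + 4)*(u - 2)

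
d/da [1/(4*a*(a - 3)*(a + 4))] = (-a*(a - 3) - a*(a + 4) - (a - 3)*(a + 4))/(4*a^2*(a - 3)^2*(a + 4)^2)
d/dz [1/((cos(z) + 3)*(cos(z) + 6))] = (2*cos(z) + 9)*sin(z)/((cos(z) + 3)^2*(cos(z) + 6)^2)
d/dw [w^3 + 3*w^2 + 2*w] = 3*w^2 + 6*w + 2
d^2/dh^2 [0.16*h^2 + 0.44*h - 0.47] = 0.320000000000000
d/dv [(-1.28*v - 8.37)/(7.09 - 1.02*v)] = (124.873334 - 17.964852*v)/(1.02*v - 7.09)^3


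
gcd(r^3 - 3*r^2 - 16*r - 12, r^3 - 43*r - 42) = r + 1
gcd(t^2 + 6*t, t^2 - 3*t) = t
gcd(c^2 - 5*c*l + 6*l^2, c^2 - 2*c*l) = c - 2*l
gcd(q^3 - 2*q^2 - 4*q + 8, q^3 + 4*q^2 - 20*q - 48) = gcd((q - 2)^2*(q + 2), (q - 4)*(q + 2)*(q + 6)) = q + 2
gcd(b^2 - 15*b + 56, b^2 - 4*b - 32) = b - 8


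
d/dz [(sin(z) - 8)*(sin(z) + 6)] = 2*(sin(z) - 1)*cos(z)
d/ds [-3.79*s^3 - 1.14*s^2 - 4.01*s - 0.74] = -11.37*s^2 - 2.28*s - 4.01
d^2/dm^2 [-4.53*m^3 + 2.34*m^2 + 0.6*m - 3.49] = 4.68 - 27.18*m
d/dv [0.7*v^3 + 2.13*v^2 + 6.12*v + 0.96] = 2.1*v^2 + 4.26*v + 6.12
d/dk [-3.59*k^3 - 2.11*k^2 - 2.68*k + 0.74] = -10.77*k^2 - 4.22*k - 2.68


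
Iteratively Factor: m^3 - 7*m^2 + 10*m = (m - 2)*(m^2 - 5*m) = (m - 5)*(m - 2)*(m)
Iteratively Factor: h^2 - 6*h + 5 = (h - 1)*(h - 5)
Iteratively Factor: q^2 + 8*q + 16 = (q + 4)*(q + 4)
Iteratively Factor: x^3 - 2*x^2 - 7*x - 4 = (x - 4)*(x^2 + 2*x + 1) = (x - 4)*(x + 1)*(x + 1)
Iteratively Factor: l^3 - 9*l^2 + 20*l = (l)*(l^2 - 9*l + 20) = l*(l - 4)*(l - 5)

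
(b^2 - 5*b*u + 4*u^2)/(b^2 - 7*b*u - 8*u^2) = (-b^2 + 5*b*u - 4*u^2)/(-b^2 + 7*b*u + 8*u^2)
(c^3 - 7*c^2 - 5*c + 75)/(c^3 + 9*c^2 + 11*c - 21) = (c^2 - 10*c + 25)/(c^2 + 6*c - 7)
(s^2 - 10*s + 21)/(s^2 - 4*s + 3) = (s - 7)/(s - 1)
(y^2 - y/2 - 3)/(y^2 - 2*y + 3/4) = 2*(2*y^2 - y - 6)/(4*y^2 - 8*y + 3)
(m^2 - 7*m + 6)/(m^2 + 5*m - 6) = (m - 6)/(m + 6)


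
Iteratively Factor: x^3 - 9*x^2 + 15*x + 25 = (x + 1)*(x^2 - 10*x + 25) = (x - 5)*(x + 1)*(x - 5)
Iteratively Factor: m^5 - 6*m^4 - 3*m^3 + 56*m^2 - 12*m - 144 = (m + 2)*(m^4 - 8*m^3 + 13*m^2 + 30*m - 72) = (m - 4)*(m + 2)*(m^3 - 4*m^2 - 3*m + 18) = (m - 4)*(m + 2)^2*(m^2 - 6*m + 9) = (m - 4)*(m - 3)*(m + 2)^2*(m - 3)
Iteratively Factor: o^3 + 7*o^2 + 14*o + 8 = (o + 2)*(o^2 + 5*o + 4) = (o + 2)*(o + 4)*(o + 1)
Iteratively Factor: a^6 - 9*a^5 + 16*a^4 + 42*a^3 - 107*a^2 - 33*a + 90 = (a + 2)*(a^5 - 11*a^4 + 38*a^3 - 34*a^2 - 39*a + 45) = (a - 1)*(a + 2)*(a^4 - 10*a^3 + 28*a^2 - 6*a - 45) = (a - 5)*(a - 1)*(a + 2)*(a^3 - 5*a^2 + 3*a + 9) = (a - 5)*(a - 3)*(a - 1)*(a + 2)*(a^2 - 2*a - 3) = (a - 5)*(a - 3)^2*(a - 1)*(a + 2)*(a + 1)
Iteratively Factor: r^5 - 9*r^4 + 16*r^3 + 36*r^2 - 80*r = (r - 4)*(r^4 - 5*r^3 - 4*r^2 + 20*r) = (r - 4)*(r + 2)*(r^3 - 7*r^2 + 10*r) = r*(r - 4)*(r + 2)*(r^2 - 7*r + 10) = r*(r - 4)*(r - 2)*(r + 2)*(r - 5)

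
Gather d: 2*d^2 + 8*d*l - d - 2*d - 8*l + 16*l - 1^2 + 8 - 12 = 2*d^2 + d*(8*l - 3) + 8*l - 5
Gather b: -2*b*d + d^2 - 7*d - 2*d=-2*b*d + d^2 - 9*d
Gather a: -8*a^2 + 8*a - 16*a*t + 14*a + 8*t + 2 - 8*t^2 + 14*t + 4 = -8*a^2 + a*(22 - 16*t) - 8*t^2 + 22*t + 6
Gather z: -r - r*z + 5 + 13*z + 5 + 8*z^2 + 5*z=-r + 8*z^2 + z*(18 - r) + 10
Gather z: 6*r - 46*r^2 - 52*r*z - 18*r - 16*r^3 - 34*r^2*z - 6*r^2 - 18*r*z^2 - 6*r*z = -16*r^3 - 52*r^2 - 18*r*z^2 - 12*r + z*(-34*r^2 - 58*r)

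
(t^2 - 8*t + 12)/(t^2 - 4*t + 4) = (t - 6)/(t - 2)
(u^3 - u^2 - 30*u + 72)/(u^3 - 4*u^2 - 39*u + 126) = (u - 4)/(u - 7)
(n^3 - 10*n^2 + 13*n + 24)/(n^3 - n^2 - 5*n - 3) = (n - 8)/(n + 1)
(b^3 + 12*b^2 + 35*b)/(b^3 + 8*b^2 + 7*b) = (b + 5)/(b + 1)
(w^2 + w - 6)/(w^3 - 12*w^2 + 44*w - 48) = (w + 3)/(w^2 - 10*w + 24)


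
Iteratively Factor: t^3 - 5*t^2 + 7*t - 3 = (t - 1)*(t^2 - 4*t + 3) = (t - 1)^2*(t - 3)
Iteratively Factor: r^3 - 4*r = (r)*(r^2 - 4) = r*(r - 2)*(r + 2)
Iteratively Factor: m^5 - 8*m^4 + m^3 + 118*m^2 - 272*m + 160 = (m - 5)*(m^4 - 3*m^3 - 14*m^2 + 48*m - 32) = (m - 5)*(m - 1)*(m^3 - 2*m^2 - 16*m + 32) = (m - 5)*(m - 1)*(m + 4)*(m^2 - 6*m + 8) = (m - 5)*(m - 4)*(m - 1)*(m + 4)*(m - 2)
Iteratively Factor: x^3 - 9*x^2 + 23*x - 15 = (x - 1)*(x^2 - 8*x + 15) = (x - 5)*(x - 1)*(x - 3)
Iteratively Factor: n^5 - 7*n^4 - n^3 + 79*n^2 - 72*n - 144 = (n - 4)*(n^4 - 3*n^3 - 13*n^2 + 27*n + 36) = (n - 4)*(n + 1)*(n^3 - 4*n^2 - 9*n + 36) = (n - 4)^2*(n + 1)*(n^2 - 9) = (n - 4)^2*(n - 3)*(n + 1)*(n + 3)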